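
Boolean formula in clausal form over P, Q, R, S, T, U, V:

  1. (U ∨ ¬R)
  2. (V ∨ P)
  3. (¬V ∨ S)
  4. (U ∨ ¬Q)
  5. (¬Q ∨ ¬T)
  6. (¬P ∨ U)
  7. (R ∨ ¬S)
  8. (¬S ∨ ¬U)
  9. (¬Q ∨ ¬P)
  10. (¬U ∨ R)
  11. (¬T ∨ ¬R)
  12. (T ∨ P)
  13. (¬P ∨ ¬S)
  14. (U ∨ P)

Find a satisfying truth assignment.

P=T, Q=F, R=T, S=F, T=F, U=T, V=F

Check each clause:
  1. (¬R ∨ U) — U is true.
  2. (P ∨ V) — P is true.
  3. (¬V ∨ S) — ¬V is true.
  4. (U ∨ ¬Q) — ¬Q is true.
  5. (¬T ∨ ¬Q) — ¬T is true.
  6. (U ∨ ¬P) — U is true.
  7. (¬S ∨ R) — R is true.
  8. (¬U ∨ ¬S) — ¬S is true.
  9. (¬P ∨ ¬Q) — ¬Q is true.
  10. (R ∨ ¬U) — R is true.
  11. (¬T ∨ ¬R) — ¬T is true.
  12. (P ∨ T) — P is true.
  13. (¬P ∨ ¬S) — ¬S is true.
  14. (U ∨ P) — P is true.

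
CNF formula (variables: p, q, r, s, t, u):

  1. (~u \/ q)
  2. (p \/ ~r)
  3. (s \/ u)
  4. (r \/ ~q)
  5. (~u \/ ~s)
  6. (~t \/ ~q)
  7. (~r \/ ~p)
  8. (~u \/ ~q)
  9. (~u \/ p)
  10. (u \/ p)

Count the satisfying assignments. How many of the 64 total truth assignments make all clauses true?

2

The models are:
  p=1 q=0 r=0 s=1 t=0 u=0
  p=1 q=0 r=0 s=1 t=1 u=0
That's 2 in total.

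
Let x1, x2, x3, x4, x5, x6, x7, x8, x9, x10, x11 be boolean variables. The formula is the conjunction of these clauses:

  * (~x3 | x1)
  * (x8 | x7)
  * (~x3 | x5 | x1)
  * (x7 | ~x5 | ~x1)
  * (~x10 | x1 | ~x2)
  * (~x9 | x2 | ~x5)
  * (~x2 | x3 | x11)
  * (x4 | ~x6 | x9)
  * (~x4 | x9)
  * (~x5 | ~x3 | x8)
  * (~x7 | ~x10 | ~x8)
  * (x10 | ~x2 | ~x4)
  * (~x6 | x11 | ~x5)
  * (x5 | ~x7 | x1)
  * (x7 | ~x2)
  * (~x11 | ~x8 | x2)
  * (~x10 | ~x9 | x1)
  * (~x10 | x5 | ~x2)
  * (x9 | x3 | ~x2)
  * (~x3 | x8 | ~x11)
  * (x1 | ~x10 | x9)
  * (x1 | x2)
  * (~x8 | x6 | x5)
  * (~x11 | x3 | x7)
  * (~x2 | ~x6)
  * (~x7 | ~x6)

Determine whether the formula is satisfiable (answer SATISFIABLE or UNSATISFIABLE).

SATISFIABLE

Branch on x1: take x1 = True.
Try x2 = False.
For the remaining variables, x3 = False, x4 = True, x5 = False, x6 = True, x7 = False, x8 = True, x9 = True, x10 = False, x11 = False works.
Every clause has at least one true literal under this assignment.
So x1 = 1, x2 = 0, x3 = 0, x4 = 1, x5 = 0, x6 = 1, x7 = 0, x8 = 1, x9 = 1, x10 = 0, x11 = 0 is a satisfying assignment.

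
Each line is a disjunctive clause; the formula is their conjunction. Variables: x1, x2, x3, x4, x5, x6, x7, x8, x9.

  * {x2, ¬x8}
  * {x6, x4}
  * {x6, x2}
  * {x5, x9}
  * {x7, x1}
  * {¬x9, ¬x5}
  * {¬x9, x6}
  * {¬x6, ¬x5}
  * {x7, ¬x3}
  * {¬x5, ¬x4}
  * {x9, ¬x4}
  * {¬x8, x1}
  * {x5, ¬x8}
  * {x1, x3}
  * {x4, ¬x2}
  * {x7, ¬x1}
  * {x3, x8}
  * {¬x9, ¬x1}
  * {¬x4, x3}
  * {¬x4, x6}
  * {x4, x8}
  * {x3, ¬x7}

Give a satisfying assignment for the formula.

x1 = False, x2 = True, x3 = True, x4 = True, x5 = False, x6 = True, x7 = True, x8 = False, x9 = True

Set x1 = False and propagate.
  then x7 is forced to True.
  then x8 is forced to False.
  then x3 is forced to True.
  then x4 is forced to True.
  then x5 is forced to False.
  then x9 is forced to True.
  then x6 is forced to True.
x2 is now unconstrained; take x2 = True.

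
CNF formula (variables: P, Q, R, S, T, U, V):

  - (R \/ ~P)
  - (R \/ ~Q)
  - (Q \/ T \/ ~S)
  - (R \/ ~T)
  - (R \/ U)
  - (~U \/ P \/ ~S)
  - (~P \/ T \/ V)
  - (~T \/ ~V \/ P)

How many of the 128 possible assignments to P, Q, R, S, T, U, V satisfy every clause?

40

Case analysis on P and R:
  P=T, R=T: U free; 11 ways for (Q,S,T,V) × 2^1 = 22.
  P=T, R=F: a clause becomes empty — 0.
  P=F, R=T: 16 of the 32 assignments to (Q,S,T,U,V) work.
  P=F, R=F: remaining (Q,S,T,U,V) ∈ {(F,F,F,T,F); (F,F,F,T,T)} — 2.
Total: 22 + 0 + 16 + 2 = 40.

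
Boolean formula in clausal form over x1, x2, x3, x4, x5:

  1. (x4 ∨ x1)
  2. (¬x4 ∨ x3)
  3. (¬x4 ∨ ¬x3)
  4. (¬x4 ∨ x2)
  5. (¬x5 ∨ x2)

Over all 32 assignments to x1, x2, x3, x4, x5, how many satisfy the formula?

6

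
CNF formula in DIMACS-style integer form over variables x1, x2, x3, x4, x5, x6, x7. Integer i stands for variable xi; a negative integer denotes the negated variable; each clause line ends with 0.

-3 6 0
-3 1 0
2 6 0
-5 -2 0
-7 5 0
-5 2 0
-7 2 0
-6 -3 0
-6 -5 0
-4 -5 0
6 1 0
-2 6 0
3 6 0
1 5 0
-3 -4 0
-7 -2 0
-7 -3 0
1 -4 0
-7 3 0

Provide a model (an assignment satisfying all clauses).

Pure literal: x1 appears only positively; assign x1 = True.
x7 occurs only negated in the remaining clauses — set x7 = False.
Branch on x2: take x2 = True.
  then x5 is forced to False.
  then x6 is forced to True.
  then x3 is forced to False.
x4 is now unconstrained; take x4 = True.

x1=True, x2=True, x3=False, x4=True, x5=False, x6=True, x7=False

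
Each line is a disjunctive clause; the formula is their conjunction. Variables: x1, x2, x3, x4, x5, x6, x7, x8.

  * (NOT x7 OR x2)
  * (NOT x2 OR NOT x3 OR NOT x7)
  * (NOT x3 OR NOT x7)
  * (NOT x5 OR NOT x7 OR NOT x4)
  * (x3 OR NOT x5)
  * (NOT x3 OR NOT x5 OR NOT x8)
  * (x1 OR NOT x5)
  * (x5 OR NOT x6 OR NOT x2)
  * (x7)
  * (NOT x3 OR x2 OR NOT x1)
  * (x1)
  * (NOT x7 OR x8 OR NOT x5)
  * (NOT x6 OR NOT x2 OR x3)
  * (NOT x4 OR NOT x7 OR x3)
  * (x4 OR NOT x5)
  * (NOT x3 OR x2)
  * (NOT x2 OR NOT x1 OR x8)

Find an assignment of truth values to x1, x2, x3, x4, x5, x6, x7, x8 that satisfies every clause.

x1=True, x2=True, x3=False, x4=False, x5=False, x6=False, x7=True, x8=True

Check each clause:
  1. (NOT x7 OR x2) — x2 is true.
  2. (NOT x3 OR NOT x2 OR NOT x7) — NOT x3 is true.
  3. (NOT x7 OR NOT x3) — NOT x3 is true.
  4. (NOT x7 OR NOT x4 OR NOT x5) — NOT x5 is true.
  5. (x3 OR NOT x5) — NOT x5 is true.
  6. (NOT x5 OR NOT x8 OR NOT x3) — NOT x5 is true.
  7. (NOT x5 OR x1) — x1 is true.
  8. (NOT x2 OR NOT x6 OR x5) — NOT x6 is true.
  9. (x7) — x7 is true.
  10. (NOT x3 OR NOT x1 OR x2) — x2 is true.
  11. (x1) — x1 is true.
  12. (NOT x5 OR NOT x7 OR x8) — x8 is true.
  13. (x3 OR NOT x6 OR NOT x2) — NOT x6 is true.
  14. (NOT x4 OR NOT x7 OR x3) — NOT x4 is true.
  15. (x4 OR NOT x5) — NOT x5 is true.
  16. (x2 OR NOT x3) — x2 is true.
  17. (NOT x2 OR x8 OR NOT x1) — x8 is true.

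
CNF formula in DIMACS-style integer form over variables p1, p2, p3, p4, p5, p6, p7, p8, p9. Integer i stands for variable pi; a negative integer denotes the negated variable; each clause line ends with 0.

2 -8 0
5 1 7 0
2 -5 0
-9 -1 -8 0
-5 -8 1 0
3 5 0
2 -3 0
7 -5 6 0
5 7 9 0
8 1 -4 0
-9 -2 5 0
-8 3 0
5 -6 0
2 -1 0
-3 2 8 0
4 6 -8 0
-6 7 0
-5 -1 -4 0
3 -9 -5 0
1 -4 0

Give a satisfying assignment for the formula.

p7 occurs only positively in the remaining clauses — set p7 = True.
Try p1 = True.
  then p2 is forced to True.
The remaining clauses are satisfied by p3 = False, p4 = False, p5 = True, p6 = False, p8 = False, p9 = False.
Every clause has at least one true literal under this assignment.

p1=T, p2=T, p3=F, p4=F, p5=T, p6=F, p7=T, p8=F, p9=F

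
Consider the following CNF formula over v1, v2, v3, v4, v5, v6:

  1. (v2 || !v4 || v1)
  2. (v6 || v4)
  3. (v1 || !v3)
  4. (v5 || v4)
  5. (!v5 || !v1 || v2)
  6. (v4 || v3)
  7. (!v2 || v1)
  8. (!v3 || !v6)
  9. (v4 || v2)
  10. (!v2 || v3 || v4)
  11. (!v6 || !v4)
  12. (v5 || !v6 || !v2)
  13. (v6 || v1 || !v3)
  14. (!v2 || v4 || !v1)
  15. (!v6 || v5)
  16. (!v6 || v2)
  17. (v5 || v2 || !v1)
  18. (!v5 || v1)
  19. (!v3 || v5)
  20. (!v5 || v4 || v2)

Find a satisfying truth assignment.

Branch on v1: take v1 = True.
Set v2 = True and propagate.
  then v4 is forced to True.
  then v6 is forced to False.
The remaining clauses are satisfied by v3 = True, v5 = True.
Every clause has at least one true literal under this assignment.

v1=1, v2=1, v3=1, v4=1, v5=1, v6=0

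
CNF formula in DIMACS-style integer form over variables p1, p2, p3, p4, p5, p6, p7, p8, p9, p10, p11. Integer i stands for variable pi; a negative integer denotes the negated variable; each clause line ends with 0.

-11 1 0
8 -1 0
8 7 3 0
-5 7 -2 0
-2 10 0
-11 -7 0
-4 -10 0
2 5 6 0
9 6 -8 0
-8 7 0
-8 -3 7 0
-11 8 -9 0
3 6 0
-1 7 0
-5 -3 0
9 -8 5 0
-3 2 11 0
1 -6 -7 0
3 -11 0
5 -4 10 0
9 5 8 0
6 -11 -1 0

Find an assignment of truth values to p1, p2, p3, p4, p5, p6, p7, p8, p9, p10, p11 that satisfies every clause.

p1=F, p2=T, p3=T, p4=F, p5=F, p6=F, p7=T, p8=T, p9=T, p10=T, p11=F

Check each clause:
  1. (NOT p11 OR p1) — NOT p11 is true.
  2. (NOT p1 OR p8) — p8 is true.
  3. (p8 OR p7 OR p3) — p8 is true.
  4. (p7 OR NOT p2 OR NOT p5) — NOT p5 is true.
  5. (p10 OR NOT p2) — p10 is true.
  6. (NOT p7 OR NOT p11) — NOT p11 is true.
  7. (NOT p4 OR NOT p10) — NOT p4 is true.
  8. (p6 OR p2 OR p5) — p2 is true.
  9. (p9 OR NOT p8 OR p6) — p9 is true.
  10. (NOT p8 OR p7) — p7 is true.
  11. (NOT p8 OR p7 OR NOT p3) — p7 is true.
  12. (NOT p9 OR NOT p11 OR p8) — p8 is true.
  13. (p3 OR p6) — p3 is true.
  14. (NOT p1 OR p7) — NOT p1 is true.
  15. (NOT p3 OR NOT p5) — NOT p5 is true.
  16. (NOT p8 OR p9 OR p5) — p9 is true.
  17. (NOT p3 OR p11 OR p2) — p2 is true.
  18. (NOT p6 OR NOT p7 OR p1) — NOT p6 is true.
  19. (NOT p11 OR p3) — p3 is true.
  20. (p5 OR NOT p4 OR p10) — p10 is true.
  21. (p5 OR p9 OR p8) — p8 is true.
  22. (p6 OR NOT p1 OR NOT p11) — NOT p11 is true.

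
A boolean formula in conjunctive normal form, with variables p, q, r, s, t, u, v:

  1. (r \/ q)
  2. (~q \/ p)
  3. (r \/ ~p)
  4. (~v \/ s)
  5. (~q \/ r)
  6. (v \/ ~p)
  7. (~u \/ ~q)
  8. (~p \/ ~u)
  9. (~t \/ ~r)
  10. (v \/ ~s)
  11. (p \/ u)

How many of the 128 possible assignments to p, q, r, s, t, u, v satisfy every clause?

4

The models are:
  p=F q=F r=T s=F t=F u=T v=F
  p=F q=F r=T s=T t=F u=T v=T
  p=T q=F r=T s=T t=F u=F v=T
  p=T q=T r=T s=T t=F u=F v=T
Count: 4.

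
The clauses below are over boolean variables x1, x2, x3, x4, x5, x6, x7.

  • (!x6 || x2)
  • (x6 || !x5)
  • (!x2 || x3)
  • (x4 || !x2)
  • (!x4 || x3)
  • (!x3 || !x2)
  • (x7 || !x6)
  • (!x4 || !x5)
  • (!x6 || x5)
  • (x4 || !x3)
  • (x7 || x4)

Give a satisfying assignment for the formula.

x7 occurs only positively in the remaining clauses — set x7 = True.
Branch on x2: take x2 = False.
  then x6 is forced to False.
  then x5 is forced to False.
Branch on x3: take x3 = False.
  then x4 is forced to False.
x1 is now unconstrained; take x1 = False.
Every clause has at least one true literal under this assignment.

x1=F  x2=F  x3=F  x4=F  x5=F  x6=F  x7=T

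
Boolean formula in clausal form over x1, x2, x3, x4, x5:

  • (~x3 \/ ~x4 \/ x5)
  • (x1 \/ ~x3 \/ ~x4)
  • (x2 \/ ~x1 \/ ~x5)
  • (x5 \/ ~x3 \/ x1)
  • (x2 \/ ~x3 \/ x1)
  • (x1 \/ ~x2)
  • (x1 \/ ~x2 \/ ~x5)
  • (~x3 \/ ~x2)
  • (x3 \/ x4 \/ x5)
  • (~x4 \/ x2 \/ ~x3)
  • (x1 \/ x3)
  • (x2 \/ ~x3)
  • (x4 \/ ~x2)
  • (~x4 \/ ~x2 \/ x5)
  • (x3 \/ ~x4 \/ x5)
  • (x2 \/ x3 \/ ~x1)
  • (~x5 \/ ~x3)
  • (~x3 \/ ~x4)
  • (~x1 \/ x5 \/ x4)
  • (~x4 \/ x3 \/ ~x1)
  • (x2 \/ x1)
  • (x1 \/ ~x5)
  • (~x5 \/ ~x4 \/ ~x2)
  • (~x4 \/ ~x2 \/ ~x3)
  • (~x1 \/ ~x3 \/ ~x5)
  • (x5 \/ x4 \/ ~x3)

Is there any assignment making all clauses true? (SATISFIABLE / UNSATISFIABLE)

UNSATISFIABLE

x3 = True:
  propagation gives x2=False; an empty clause results — contradiction.
x3 = False:
  propagation gives x1=True, x2=True, x4=True; an empty clause results — contradiction.
Every branch closes, so no satisfying assignment exists.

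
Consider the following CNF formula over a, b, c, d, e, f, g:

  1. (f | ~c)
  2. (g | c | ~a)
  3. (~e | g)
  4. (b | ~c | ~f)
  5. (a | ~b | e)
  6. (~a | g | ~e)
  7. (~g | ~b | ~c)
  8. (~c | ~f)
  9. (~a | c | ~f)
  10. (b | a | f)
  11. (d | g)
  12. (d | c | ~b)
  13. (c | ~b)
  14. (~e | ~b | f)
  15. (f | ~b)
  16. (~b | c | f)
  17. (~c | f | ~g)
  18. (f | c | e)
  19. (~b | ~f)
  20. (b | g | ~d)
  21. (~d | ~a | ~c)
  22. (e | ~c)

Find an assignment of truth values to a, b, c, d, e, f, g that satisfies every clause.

a = F, b = F, c = F, d = T, e = F, f = T, g = T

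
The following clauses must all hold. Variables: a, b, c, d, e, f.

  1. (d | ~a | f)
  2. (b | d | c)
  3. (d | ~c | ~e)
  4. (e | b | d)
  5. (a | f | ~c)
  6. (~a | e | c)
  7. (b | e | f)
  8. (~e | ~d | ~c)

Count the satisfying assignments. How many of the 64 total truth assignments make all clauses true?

23

Case analysis on c and d:
  c=1, d=1: 5 of the 16 assignments to (a,b,e,f) work.
  c=1, d=0: remaining (a,b,e,f) ∈ {(0,1,0,1); (1,1,0,1)} — 2.
  c=0, d=1: 11 of the 16 assignments to (a,b,e,f) work.
  c=0, d=0: 5 of the 16 assignments to (a,b,e,f) work.
Total: 5 + 2 + 11 + 5 = 23.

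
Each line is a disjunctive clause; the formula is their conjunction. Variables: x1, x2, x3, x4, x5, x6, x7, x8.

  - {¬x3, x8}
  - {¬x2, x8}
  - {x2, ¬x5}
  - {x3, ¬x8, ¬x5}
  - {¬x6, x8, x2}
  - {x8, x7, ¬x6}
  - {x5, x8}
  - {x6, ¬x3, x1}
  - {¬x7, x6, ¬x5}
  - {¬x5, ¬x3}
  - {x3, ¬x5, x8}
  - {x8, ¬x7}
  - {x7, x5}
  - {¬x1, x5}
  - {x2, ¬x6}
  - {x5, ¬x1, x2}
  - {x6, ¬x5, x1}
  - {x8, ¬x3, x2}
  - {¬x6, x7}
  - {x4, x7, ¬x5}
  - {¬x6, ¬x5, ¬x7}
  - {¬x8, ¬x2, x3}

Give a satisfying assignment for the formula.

x1=F, x2=F, x3=F, x4=F, x5=F, x6=F, x7=T, x8=T

Check each clause:
  1. {x8, ¬x3} — x8 is true.
  2. {¬x2, x8} — x8 is true.
  3. {¬x5, x2} — ¬x5 is true.
  4. {¬x8, ¬x5, x3} — ¬x5 is true.
  5. {x2, x8, ¬x6} — x8 is true.
  6. {x7, x8, ¬x6} — x8 is true.
  7. {x5, x8} — x8 is true.
  8. {x1, x6, ¬x3} — ¬x3 is true.
  9. {x6, ¬x5, ¬x7} — ¬x5 is true.
  10. {¬x3, ¬x5} — ¬x5 is true.
  11. {¬x5, x3, x8} — x8 is true.
  12. {x8, ¬x7} — x8 is true.
  13. {x5, x7} — x7 is true.
  14. {¬x1, x5} — ¬x1 is true.
  15. {¬x6, x2} — ¬x6 is true.
  16. {¬x1, x5, x2} — ¬x1 is true.
  17. {x6, ¬x5, x1} — ¬x5 is true.
  18. {x8, x2, ¬x3} — x8 is true.
  19. {¬x6, x7} — ¬x6 is true.
  20. {x7, ¬x5, x4} — ¬x5 is true.
  21. {¬x5, ¬x6, ¬x7} — ¬x6 is true.
  22. {¬x8, x3, ¬x2} — ¬x2 is true.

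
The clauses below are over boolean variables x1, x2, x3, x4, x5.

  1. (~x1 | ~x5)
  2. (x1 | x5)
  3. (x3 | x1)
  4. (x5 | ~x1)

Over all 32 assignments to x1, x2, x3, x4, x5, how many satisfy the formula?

Satisfying assignments:
  x1=0 x2=0 x3=1 x4=0 x5=1
  x1=0 x2=0 x3=1 x4=1 x5=1
  x1=0 x2=1 x3=1 x4=0 x5=1
  x1=0 x2=1 x3=1 x4=1 x5=1
Count: 4.

4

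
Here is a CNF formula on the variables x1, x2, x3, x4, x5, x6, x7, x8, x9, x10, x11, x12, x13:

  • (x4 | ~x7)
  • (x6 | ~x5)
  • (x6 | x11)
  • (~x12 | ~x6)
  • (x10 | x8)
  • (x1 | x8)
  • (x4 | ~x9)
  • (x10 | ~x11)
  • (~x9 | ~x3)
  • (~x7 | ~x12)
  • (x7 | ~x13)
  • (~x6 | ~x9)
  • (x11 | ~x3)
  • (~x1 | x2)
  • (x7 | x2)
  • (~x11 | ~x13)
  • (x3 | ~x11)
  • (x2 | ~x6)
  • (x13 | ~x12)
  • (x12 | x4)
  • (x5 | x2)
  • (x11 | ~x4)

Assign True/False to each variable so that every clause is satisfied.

x1=T  x2=T  x3=T  x4=T  x5=T  x6=T  x7=F  x8=T  x9=F  x10=T  x11=T  x12=F  x13=F

x2 occurs only positively in the remaining clauses — set x2 = True.
Pure literal: x8 appears only positively; assign x8 = True.
Set x3 = True and propagate.
  then x9 is forced to False.
  then x11 is forced to True.
  then x10 is forced to True.
  then x13 is forced to False.
  then x12 is forced to False.
  then x4 is forced to True.
Set x5 = True and propagate.
  then x6 is forced to True.
x1, x7 are now unconstrained; take x1 = True, x7 = False.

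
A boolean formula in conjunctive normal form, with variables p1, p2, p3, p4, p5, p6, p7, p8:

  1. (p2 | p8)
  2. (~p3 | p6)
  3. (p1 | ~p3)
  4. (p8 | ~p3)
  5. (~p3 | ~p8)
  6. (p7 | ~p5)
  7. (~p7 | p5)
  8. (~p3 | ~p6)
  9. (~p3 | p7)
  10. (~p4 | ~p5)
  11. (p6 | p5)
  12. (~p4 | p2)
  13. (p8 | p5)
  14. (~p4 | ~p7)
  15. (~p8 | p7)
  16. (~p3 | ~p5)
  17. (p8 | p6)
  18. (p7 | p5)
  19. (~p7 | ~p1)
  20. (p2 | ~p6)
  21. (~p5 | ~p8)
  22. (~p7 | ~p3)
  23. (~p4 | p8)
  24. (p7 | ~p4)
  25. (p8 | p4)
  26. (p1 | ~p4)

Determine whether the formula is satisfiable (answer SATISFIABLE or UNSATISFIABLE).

UNSATISFIABLE

p7 = True:
  propagation gives p5=True, p4=False, p3=False, p1=False; an empty clause results — contradiction.
p7 = False:
  propagation gives p5=False; an empty clause results — contradiction.
Every branch closes, so no satisfying assignment exists.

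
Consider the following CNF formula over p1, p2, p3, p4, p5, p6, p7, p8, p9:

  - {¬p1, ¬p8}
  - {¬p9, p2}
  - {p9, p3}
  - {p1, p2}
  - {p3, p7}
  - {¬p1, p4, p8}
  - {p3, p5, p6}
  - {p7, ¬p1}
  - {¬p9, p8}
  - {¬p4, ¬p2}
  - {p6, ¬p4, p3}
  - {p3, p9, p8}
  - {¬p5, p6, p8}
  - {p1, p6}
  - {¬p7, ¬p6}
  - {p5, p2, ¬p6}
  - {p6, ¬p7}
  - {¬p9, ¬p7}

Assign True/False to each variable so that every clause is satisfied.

p1=0, p2=1, p3=1, p4=0, p5=1, p6=1, p7=0, p8=1, p9=1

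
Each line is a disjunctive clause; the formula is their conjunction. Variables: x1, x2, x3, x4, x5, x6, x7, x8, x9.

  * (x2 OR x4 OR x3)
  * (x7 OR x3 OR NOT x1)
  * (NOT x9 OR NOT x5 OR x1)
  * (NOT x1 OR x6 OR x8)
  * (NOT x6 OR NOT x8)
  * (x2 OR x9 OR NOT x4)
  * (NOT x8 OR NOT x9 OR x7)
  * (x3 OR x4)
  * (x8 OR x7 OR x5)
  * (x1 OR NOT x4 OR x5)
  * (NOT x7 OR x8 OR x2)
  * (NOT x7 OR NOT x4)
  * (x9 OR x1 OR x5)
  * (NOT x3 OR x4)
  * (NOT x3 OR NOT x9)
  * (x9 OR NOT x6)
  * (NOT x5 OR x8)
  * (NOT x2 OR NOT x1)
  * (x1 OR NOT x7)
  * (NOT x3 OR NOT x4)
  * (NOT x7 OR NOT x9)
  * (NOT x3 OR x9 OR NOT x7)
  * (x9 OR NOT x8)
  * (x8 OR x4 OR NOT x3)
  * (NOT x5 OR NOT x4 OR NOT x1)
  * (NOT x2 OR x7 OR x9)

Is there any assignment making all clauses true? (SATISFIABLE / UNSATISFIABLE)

UNSATISFIABLE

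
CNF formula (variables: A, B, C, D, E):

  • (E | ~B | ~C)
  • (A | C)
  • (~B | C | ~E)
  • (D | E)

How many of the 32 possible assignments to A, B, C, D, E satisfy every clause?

14

Case analysis on C and E:
  C=1, E=1: A, B, D free → 2^3 = 8.
  C=1, E=0: remaining (A,B,D) ∈ {(0,0,1); (1,0,1)} — 2.
  C=0, E=1: remaining (A,B,D) ∈ {(1,0,0); (1,0,1)} — 2.
  C=0, E=0: remaining (A,B,D) ∈ {(1,0,1); (1,1,1)} — 2.
Total: 8 + 2 + 2 + 2 = 14.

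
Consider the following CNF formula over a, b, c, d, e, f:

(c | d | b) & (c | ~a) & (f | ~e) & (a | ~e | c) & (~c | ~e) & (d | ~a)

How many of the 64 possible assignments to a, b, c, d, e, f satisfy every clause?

Split on c, then a.
  c=1, a=1: remaining (b,d,e,f) ∈ {(0,1,0,0); (0,1,0,1); (1,1,0,0); (1,1,0,1)} — 4.
  c=1, a=0: forces e=0; b, d, f free → 2^3 = 8.
  c=0, a=1: a clause becomes empty — 0.
  c=0, a=0: f free; 3 ways for (b,d,e) × 2^1 = 6.
Total: 4 + 8 + 0 + 6 = 18.

18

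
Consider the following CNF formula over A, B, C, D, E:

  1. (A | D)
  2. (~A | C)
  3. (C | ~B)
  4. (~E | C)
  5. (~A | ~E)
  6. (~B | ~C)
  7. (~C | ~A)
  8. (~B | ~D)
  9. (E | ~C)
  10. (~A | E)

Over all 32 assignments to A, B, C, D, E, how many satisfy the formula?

Satisfying assignments:
  A=0 B=0 C=0 D=1 E=0
  A=0 B=0 C=1 D=1 E=1
Count: 2.

2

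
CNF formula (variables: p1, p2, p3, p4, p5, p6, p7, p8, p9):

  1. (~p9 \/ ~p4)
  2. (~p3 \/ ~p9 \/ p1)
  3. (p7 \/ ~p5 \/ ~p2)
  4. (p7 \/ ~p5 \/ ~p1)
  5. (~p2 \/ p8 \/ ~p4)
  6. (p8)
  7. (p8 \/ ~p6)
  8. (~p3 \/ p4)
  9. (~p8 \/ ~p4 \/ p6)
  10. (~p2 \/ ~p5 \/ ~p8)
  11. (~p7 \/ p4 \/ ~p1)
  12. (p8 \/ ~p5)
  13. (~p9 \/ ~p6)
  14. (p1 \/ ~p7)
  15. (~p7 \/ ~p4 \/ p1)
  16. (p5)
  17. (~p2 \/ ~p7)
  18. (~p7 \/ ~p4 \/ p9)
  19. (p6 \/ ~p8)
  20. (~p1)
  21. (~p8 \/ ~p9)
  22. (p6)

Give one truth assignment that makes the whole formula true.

The clause (p8) is unit: p8 must be True.
(p5) is a unit clause, so p5 = True.
(~p2) is a unit clause, so p2 = False.
(p6) is a unit clause, so p6 = True.
The clause (~p9) is unit: p9 must be False.
(~p1) is a unit clause, so p1 = False.
Unit propagation: (~p7) forces p7 = False.
p3 occurs only negated in the remaining clauses — set p3 = False.
p4 is now unconstrained; take p4 = False.
Every clause has at least one true literal under this assignment.
Check each clause:
  1. (~p9 \/ ~p4) — ~p4 is true.
  2. (~p9 \/ ~p3 \/ p1) — ~p3 is true.
  3. (~p5 \/ p7 \/ ~p2) — ~p2 is true.
  4. (p7 \/ ~p1 \/ ~p5) — ~p1 is true.
  5. (~p4 \/ p8 \/ ~p2) — p8 is true.
  6. (p8) — p8 is true.
  7. (p8 \/ ~p6) — p8 is true.
  8. (p4 \/ ~p3) — ~p3 is true.
  9. (~p8 \/ ~p4 \/ p6) — ~p4 is true.
  10. (~p2 \/ ~p5 \/ ~p8) — ~p2 is true.
  11. (~p1 \/ p4 \/ ~p7) — ~p7 is true.
  12. (~p5 \/ p8) — p8 is true.
  13. (~p9 \/ ~p6) — ~p9 is true.
  14. (p1 \/ ~p7) — ~p7 is true.
  15. (~p4 \/ ~p7 \/ p1) — ~p4 is true.
  16. (p5) — p5 is true.
  17. (~p2 \/ ~p7) — ~p7 is true.
  18. (p9 \/ ~p7 \/ ~p4) — ~p4 is true.
  19. (p6 \/ ~p8) — p6 is true.
  20. (~p1) — ~p1 is true.
  21. (~p9 \/ ~p8) — ~p9 is true.
  22. (p6) — p6 is true.

p1=False, p2=False, p3=False, p4=False, p5=True, p6=True, p7=False, p8=True, p9=False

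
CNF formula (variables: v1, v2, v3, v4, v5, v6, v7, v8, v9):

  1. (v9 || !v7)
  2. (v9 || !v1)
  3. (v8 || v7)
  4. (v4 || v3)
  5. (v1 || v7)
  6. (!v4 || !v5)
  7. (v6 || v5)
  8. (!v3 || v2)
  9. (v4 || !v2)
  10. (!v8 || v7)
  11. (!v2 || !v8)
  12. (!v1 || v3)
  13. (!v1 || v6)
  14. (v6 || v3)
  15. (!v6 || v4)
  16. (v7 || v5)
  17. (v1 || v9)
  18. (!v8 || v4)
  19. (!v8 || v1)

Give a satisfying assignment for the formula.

v1=T, v2=T, v3=T, v4=T, v5=F, v6=T, v7=T, v8=F, v9=T

Pure literal: v9 appears only positively; assign v9 = True.
Try v1 = True.
  then v3 is forced to True.
  then v2 is forced to True.
  then v4 is forced to True.
  then v5 is forced to False.
  then v6 is forced to True.
  then v8 is forced to False.
  then v7 is forced to True.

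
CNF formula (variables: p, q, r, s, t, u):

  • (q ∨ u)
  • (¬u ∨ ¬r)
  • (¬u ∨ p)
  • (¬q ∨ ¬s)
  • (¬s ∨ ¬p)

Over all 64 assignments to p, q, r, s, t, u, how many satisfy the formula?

Case analysis on u and p:
  u=T, p=T: remaining (q,r,s,t) ∈ {(F,F,F,F); (F,F,F,T); (T,F,F,F); (T,F,F,T)} — 4.
  u=T, p=F: a clause becomes empty — 0.
  u=F, p=T: remaining (q,r,s,t) ∈ {(T,F,F,F); (T,F,F,T); (T,T,F,F); (T,T,F,T)} — 4.
  u=F, p=F: remaining (q,r,s,t) ∈ {(T,F,F,F); (T,F,F,T); (T,T,F,F); (T,T,F,T)} — 4.
Total: 4 + 0 + 4 + 4 = 12.

12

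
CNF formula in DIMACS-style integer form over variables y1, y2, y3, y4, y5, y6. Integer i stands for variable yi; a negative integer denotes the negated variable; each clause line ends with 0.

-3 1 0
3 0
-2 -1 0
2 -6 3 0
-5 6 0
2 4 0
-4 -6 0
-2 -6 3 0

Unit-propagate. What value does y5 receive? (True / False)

False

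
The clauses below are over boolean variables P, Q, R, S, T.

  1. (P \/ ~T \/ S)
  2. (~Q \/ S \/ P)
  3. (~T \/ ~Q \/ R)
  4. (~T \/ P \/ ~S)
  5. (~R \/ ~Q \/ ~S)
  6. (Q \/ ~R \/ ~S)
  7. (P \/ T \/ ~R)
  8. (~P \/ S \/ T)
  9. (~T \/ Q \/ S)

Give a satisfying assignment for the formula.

P=False, Q=False, R=False, S=True, T=False

Try P = False.
Branch on Q: take Q = False.
For the remaining variables, R = False, S = True, T = False works.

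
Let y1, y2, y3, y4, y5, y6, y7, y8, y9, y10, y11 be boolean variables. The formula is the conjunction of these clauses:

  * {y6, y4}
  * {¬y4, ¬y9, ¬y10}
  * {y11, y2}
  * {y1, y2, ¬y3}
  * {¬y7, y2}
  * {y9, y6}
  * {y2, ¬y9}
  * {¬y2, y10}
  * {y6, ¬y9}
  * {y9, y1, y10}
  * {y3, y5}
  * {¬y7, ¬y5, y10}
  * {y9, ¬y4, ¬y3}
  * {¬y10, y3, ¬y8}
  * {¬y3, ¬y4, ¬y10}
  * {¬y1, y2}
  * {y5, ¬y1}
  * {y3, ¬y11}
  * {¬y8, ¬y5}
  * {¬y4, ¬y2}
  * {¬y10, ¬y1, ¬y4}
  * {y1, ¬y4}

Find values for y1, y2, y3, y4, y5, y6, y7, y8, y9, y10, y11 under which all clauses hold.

y1 = F, y2 = T, y3 = T, y4 = F, y5 = F, y6 = T, y7 = T, y8 = F, y9 = T, y10 = T, y11 = F

y6 occurs only positively in the remaining clauses — set y6 = True.
y8 occurs only negated in the remaining clauses — set y8 = False.
Branch on y1: take y1 = False.
  then y4 is forced to False.
For the remaining variables, y2 = True, y3 = True, y5 = False, y7 = True, y9 = True, y10 = True, y11 = False works.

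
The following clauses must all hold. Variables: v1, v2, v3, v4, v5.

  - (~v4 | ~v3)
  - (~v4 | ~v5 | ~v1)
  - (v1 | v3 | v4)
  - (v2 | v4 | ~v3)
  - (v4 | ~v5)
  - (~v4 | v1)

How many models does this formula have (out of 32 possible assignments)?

Satisfying assignments:
  v1=F v2=T v3=T v4=F v5=F
  v1=T v2=F v3=F v4=F v5=F
  v1=T v2=F v3=F v4=T v5=F
  v1=T v2=T v3=F v4=F v5=F
  v1=T v2=T v3=F v4=T v5=F
  v1=T v2=T v3=T v4=F v5=F
That's 6 in total.

6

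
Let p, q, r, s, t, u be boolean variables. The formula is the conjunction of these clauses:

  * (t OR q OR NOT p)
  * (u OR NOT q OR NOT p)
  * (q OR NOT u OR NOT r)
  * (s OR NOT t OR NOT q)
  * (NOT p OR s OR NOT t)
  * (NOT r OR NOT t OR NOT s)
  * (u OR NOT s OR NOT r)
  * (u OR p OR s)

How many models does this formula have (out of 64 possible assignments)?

20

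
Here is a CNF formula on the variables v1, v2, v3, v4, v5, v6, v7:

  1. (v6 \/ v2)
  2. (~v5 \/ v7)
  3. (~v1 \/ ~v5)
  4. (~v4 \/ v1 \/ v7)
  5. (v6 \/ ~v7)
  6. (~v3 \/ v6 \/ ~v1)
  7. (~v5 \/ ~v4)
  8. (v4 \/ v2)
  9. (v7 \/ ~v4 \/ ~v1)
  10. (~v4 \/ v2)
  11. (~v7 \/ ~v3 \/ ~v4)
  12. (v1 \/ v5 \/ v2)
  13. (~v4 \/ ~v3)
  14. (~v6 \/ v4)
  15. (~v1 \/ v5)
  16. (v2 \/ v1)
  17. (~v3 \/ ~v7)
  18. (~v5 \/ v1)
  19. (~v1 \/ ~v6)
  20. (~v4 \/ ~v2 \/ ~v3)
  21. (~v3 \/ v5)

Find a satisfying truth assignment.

v1=False, v2=True, v3=False, v4=False, v5=False, v6=False, v7=False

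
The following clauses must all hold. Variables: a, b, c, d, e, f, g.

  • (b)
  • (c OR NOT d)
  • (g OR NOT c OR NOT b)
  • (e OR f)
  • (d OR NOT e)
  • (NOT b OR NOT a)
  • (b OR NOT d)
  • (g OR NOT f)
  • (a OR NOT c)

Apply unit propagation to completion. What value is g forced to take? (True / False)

(b) stands alone — b = True.
(NOT a OR NOT b): since b = True, the clause reduces to (NOT a). a = False.
(NOT c OR a): since a = False, the clause reduces to (NOT c). c = False.
(c OR NOT d): since c = False, the clause reduces to (NOT d). d = False.
From (NOT e OR d) and d = False: e = False.
(e OR f) with e = False leaves only f, so f = True.
(NOT f OR g) with f = True leaves only g, so g = True.

True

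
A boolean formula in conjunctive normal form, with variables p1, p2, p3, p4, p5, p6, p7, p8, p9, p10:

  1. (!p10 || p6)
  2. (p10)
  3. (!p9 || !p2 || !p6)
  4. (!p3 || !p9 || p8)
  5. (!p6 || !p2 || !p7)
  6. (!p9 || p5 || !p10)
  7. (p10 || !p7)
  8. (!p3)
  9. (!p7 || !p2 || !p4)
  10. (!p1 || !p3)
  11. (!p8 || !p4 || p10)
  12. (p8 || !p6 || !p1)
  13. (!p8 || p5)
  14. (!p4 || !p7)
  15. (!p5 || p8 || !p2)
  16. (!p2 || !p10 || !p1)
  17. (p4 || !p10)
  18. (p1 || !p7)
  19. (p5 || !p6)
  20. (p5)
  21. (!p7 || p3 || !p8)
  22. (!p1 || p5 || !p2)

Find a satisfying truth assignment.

Unit propagation: (p10) forces p10 = True.
The clause (p6) is unit: p6 must be True.
Unit propagation: (!p3) forces p3 = False.
Unit propagation: (p4) forces p4 = True.
(!p7) is a unit clause, so p7 = False.
(p5) is a unit clause, so p5 = True.
Pure literal: p1 appears only negated; assign p1 = False.
p2 occurs only negated in the remaining clauses — set p2 = False.
p8, p9 are now unconstrained; take p8 = False, p9 = False.

p1 = False, p2 = False, p3 = False, p4 = True, p5 = True, p6 = True, p7 = False, p8 = False, p9 = False, p10 = True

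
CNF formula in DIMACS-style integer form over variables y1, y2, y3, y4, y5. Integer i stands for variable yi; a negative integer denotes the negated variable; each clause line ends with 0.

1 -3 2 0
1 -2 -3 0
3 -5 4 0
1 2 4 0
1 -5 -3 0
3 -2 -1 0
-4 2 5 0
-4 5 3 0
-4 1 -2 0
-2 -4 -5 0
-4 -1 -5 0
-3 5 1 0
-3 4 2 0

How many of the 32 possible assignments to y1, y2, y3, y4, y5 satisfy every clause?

Satisfying assignments:
  y1=F y2=F y3=F y4=T y5=T
  y1=F y2=T y3=F y4=F y5=F
  y1=T y2=F y3=F y4=F y5=F
  y1=T y2=T y3=T y4=F y5=F
  y1=T y2=T y3=T y4=F y5=T
  y1=T y2=T y3=T y4=T y5=F
Count: 6.

6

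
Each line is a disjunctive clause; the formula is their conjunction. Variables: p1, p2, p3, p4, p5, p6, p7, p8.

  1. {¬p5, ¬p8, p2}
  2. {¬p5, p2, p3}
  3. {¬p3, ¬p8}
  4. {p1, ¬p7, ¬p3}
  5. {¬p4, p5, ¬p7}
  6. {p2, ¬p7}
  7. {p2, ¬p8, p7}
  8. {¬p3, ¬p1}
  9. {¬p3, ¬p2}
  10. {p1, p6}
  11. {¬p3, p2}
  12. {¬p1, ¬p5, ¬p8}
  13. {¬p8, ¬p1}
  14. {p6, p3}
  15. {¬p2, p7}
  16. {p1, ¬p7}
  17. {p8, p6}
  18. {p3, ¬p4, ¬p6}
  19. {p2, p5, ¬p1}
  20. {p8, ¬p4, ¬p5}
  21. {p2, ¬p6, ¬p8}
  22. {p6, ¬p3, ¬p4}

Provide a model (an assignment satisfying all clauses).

p4 occurs only negated in the remaining clauses — set p4 = False.
Try p1 = False.
  then p6 is forced to True.
  then p7 is forced to False.
  then p2 is forced to False.
  then p8 is forced to False.
  then p3 is forced to False.
  then p5 is forced to False.
Check each clause:
  1. {p2, ¬p8, ¬p5} — ¬p8 is true.
  2. {p2, ¬p5, p3} — ¬p5 is true.
  3. {¬p3, ¬p8} — ¬p8 is true.
  4. {¬p7, p1, ¬p3} — ¬p3 is true.
  5. {¬p7, ¬p4, p5} — ¬p7 is true.
  6. {p2, ¬p7} — ¬p7 is true.
  7. {p2, ¬p8, p7} — ¬p8 is true.
  8. {¬p3, ¬p1} — ¬p3 is true.
  9. {¬p2, ¬p3} — ¬p3 is true.
  10. {p1, p6} — p6 is true.
  11. {¬p3, p2} — ¬p3 is true.
  12. {¬p8, ¬p5, ¬p1} — ¬p8 is true.
  13. {¬p8, ¬p1} — ¬p8 is true.
  14. {p6, p3} — p6 is true.
  15. {¬p2, p7} — ¬p2 is true.
  16. {p1, ¬p7} — ¬p7 is true.
  17. {p8, p6} — p6 is true.
  18. {¬p6, ¬p4, p3} — ¬p4 is true.
  19. {¬p1, p2, p5} — ¬p1 is true.
  20. {¬p5, ¬p4, p8} — ¬p5 is true.
  21. {¬p8, ¬p6, p2} — ¬p8 is true.
  22. {¬p4, p6, ¬p3} — ¬p4 is true.

p1=False, p2=False, p3=False, p4=False, p5=False, p6=True, p7=False, p8=False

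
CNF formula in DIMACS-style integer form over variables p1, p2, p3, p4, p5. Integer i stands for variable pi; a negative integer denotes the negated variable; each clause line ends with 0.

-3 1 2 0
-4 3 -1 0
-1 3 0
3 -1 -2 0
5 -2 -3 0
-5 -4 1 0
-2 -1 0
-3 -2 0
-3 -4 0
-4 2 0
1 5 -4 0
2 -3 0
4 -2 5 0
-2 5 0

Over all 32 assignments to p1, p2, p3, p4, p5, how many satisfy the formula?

3

The models are:
  p1=F p2=F p3=F p4=F p5=F
  p1=F p2=F p3=F p4=F p5=T
  p1=F p2=T p3=F p4=F p5=T
That's 3 in total.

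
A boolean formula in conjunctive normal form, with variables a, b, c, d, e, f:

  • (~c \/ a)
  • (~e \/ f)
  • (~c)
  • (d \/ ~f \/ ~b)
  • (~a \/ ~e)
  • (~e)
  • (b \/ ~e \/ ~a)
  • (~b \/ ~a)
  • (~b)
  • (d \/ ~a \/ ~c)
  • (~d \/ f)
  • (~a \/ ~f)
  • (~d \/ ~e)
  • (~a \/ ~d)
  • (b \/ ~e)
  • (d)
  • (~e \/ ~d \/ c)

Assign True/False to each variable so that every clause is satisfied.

a=False, b=False, c=False, d=True, e=False, f=True

Check each clause:
  1. (a \/ ~c) — ~c is true.
  2. (~e \/ f) — ~e is true.
  3. (~c) — ~c is true.
  4. (~f \/ d \/ ~b) — d is true.
  5. (~a \/ ~e) — ~e is true.
  6. (~e) — ~e is true.
  7. (~e \/ ~a \/ b) — ~e is true.
  8. (~a \/ ~b) — ~b is true.
  9. (~b) — ~b is true.
  10. (~a \/ d \/ ~c) — d is true.
  11. (f \/ ~d) — f is true.
  12. (~f \/ ~a) — ~a is true.
  13. (~d \/ ~e) — ~e is true.
  14. (~d \/ ~a) — ~a is true.
  15. (b \/ ~e) — ~e is true.
  16. (d) — d is true.
  17. (c \/ ~e \/ ~d) — ~e is true.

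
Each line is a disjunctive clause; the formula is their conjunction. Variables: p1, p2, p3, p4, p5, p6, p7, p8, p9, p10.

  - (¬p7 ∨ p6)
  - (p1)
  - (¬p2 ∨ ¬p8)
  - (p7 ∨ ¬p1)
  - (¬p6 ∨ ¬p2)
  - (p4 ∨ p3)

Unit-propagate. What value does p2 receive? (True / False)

Unit clause (p1) sets p1 = True.
From (¬p1 ∨ p7) and p1 = True: p7 = True.
From (p6 ∨ ¬p7) and p7 = True: p6 = True.
In (¬p6 ∨ ¬p2), ¬p6 is now false; ¬p2 must hold, so p2 = False.

False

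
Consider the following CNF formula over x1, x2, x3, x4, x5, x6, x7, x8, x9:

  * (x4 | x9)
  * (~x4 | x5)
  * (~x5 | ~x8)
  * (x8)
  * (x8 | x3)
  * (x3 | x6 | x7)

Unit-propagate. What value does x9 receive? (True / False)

(x8) is a unit clause: x8 = True.
From (~x5 | ~x8) and x8 = True: x5 = False.
(~x4 | x5): since x5 = False, the clause reduces to (~x4). x4 = False.
(x9 | x4): since x4 = False, the clause reduces to (x9). x9 = True.

True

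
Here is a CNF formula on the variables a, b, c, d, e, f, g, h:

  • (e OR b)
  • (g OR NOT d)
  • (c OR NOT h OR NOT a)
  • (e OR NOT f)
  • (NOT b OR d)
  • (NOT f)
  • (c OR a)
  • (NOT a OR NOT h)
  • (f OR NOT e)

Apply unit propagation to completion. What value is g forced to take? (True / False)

(NOT f) stands alone — f = False.
(f OR NOT e) with f = False leaves only NOT e, so e = False.
(b OR e) with e = False leaves only b, so b = True.
(NOT b OR d) with b = True leaves only d, so d = True.
(NOT d OR g) with d = True leaves only g, so g = True.

True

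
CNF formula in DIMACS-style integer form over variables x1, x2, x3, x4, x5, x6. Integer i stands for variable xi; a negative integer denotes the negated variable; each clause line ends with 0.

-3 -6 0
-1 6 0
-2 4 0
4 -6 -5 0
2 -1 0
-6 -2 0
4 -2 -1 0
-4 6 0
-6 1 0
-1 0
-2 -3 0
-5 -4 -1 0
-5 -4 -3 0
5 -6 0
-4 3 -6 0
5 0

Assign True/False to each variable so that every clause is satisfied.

Unit propagation: (!x1) forces x1 = False.
The clause (!x6) is unit: x6 must be False.
The clause (!x4) is unit: x4 must be False.
The clause (!x2) is unit: x2 must be False.
(x5) is a unit clause, so x5 = True.
x3 is now unconstrained; take x3 = False.
Every clause has at least one true literal under this assignment.

x1 = 0, x2 = 0, x3 = 0, x4 = 0, x5 = 1, x6 = 0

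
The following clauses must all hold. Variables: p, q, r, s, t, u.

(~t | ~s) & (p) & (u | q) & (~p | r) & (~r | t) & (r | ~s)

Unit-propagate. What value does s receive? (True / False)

False

(p) is a unit clause: p = True.
(~p | r): since p = True, the clause reduces to (r). r = True.
(t | ~r): since r = True, the clause reduces to (t). t = True.
From (~t | ~s) and t = True: s = False.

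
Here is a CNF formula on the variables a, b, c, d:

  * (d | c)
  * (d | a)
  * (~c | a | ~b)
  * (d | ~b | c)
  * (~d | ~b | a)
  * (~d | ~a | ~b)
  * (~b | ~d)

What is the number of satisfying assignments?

6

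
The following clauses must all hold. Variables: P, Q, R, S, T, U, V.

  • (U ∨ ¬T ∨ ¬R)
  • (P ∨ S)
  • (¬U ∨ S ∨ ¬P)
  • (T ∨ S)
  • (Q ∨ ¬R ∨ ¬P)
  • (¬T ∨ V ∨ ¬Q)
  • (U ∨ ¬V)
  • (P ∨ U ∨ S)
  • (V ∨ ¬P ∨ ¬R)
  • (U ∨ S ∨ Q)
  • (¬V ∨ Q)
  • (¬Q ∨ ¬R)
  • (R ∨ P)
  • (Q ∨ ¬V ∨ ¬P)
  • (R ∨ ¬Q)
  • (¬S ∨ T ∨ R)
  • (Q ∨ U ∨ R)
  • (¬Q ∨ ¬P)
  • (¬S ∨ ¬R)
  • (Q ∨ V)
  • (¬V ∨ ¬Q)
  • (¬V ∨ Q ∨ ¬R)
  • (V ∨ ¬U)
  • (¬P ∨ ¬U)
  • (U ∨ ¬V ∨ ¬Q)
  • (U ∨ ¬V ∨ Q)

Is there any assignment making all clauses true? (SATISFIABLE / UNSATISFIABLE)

Q = True:
  propagation gives R=False; an empty clause results — contradiction.
Q = False:
  propagation gives V=False; an empty clause results — contradiction.
Every branch closes, so no satisfying assignment exists.

UNSATISFIABLE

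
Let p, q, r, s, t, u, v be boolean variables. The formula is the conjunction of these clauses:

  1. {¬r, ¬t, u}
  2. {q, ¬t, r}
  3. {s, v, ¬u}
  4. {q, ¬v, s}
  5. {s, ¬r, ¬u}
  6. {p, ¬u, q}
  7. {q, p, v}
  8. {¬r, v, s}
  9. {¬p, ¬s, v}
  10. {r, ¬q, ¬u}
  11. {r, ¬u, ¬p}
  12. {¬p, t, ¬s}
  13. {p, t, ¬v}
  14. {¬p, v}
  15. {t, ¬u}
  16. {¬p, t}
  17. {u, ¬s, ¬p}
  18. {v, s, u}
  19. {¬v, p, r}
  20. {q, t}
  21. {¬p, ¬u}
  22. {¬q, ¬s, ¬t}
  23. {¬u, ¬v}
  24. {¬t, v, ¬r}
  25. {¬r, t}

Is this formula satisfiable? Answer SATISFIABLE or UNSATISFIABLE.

SATISFIABLE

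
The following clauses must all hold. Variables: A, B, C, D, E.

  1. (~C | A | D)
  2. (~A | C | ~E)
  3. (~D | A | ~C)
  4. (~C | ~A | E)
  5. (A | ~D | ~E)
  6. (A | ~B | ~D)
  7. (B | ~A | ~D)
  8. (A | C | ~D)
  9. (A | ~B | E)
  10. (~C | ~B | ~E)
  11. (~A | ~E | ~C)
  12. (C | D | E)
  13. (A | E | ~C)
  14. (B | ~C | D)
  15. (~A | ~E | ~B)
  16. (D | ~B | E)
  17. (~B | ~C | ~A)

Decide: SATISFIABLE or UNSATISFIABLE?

Branch on A: take A = False.
The remaining clauses are satisfied by B = False, C = False, D = False, E = True.
So A = 0, B = 0, C = 0, D = 0, E = 1 is a satisfying assignment.

SATISFIABLE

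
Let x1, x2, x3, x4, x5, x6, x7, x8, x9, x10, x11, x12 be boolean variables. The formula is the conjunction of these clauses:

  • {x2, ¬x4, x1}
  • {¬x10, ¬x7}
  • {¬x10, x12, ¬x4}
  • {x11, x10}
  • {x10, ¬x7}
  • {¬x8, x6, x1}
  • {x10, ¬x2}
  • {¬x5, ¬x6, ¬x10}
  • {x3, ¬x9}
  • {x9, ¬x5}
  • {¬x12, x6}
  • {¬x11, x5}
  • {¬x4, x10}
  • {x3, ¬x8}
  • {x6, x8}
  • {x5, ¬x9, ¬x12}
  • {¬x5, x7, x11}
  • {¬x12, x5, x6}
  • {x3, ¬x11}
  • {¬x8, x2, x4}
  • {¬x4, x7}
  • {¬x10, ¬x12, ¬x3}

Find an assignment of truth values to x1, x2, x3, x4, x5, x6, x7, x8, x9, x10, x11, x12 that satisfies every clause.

x1 = F, x2 = T, x3 = T, x4 = F, x5 = F, x6 = T, x7 = F, x8 = F, x9 = T, x10 = T, x11 = F, x12 = F

Branch on x1: take x1 = False.
For the remaining variables, x2 = True, x3 = True, x4 = False, x5 = False, x6 = True, x7 = False, x8 = False, x9 = True, x10 = True, x11 = False, x12 = False works.
Every clause has at least one true literal under this assignment.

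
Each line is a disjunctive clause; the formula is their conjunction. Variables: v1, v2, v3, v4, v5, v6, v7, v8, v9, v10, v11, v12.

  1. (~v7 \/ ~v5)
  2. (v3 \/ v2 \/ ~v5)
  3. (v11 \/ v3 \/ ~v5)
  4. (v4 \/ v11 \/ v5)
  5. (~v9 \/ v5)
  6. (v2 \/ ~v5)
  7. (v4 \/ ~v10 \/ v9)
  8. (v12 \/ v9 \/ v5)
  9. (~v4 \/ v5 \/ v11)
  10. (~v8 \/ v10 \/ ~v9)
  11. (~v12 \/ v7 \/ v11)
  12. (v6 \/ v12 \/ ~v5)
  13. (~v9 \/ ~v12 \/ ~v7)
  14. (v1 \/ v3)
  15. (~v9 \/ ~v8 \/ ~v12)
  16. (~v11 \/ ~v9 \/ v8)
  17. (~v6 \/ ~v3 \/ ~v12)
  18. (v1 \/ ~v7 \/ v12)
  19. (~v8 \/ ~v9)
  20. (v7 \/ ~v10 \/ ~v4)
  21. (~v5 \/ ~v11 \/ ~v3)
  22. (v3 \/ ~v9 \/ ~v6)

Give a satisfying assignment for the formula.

v1=F  v2=T  v3=T  v4=F  v5=F  v6=F  v7=F  v8=T  v9=F  v10=F  v11=T  v12=T

Check each clause:
  1. (~v7 \/ ~v5) — ~v7 is true.
  2. (v3 \/ v2 \/ ~v5) — v3 is true.
  3. (v3 \/ v11 \/ ~v5) — v3 is true.
  4. (v4 \/ v5 \/ v11) — v11 is true.
  5. (~v9 \/ v5) — ~v9 is true.
  6. (~v5 \/ v2) — v2 is true.
  7. (v4 \/ v9 \/ ~v10) — ~v10 is true.
  8. (v5 \/ v9 \/ v12) — v12 is true.
  9. (~v4 \/ v11 \/ v5) — v11 is true.
  10. (~v9 \/ v10 \/ ~v8) — ~v9 is true.
  11. (~v12 \/ v11 \/ v7) — v11 is true.
  12. (v12 \/ ~v5 \/ v6) — ~v5 is true.
  13. (~v12 \/ ~v7 \/ ~v9) — ~v7 is true.
  14. (v1 \/ v3) — v3 is true.
  15. (~v9 \/ ~v8 \/ ~v12) — ~v9 is true.
  16. (~v9 \/ v8 \/ ~v11) — v8 is true.
  17. (~v3 \/ ~v6 \/ ~v12) — ~v6 is true.
  18. (~v7 \/ v1 \/ v12) — v12 is true.
  19. (~v8 \/ ~v9) — ~v9 is true.
  20. (v7 \/ ~v4 \/ ~v10) — ~v4 is true.
  21. (~v5 \/ ~v11 \/ ~v3) — ~v5 is true.
  22. (~v9 \/ v3 \/ ~v6) — ~v6 is true.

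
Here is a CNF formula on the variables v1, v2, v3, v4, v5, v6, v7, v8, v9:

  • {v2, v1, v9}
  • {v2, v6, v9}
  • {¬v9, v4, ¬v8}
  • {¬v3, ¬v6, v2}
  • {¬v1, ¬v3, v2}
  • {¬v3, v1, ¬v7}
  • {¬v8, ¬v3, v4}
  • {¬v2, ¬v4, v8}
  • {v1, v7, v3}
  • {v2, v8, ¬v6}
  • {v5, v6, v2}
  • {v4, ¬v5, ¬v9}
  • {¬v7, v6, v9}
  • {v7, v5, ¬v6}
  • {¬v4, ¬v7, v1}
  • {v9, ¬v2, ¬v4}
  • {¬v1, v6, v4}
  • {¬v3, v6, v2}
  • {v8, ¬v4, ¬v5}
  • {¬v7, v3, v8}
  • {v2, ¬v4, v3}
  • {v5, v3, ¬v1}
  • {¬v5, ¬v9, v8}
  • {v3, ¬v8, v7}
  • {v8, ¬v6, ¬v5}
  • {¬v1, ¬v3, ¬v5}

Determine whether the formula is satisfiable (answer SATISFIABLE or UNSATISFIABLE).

SATISFIABLE

Branch on v1: take v1 = False.
For the remaining variables, v2 = True, v3 = True, v4 = True, v5 = False, v6 = False, v7 = False, v8 = True, v9 = True works.
So v1 = 0, v2 = 1, v3 = 1, v4 = 1, v5 = 0, v6 = 0, v7 = 0, v8 = 1, v9 = 1 is a satisfying assignment.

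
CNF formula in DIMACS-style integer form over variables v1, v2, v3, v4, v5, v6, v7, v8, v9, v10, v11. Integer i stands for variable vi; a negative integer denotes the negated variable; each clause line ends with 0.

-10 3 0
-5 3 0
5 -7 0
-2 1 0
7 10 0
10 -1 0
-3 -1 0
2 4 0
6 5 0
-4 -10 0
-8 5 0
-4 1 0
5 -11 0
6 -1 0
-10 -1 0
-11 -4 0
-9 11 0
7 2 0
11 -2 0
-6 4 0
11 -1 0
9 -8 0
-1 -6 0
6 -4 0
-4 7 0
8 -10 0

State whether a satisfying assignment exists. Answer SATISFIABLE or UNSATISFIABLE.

v1 = True:
  propagation gives v10=True; an empty clause results — contradiction.
v1 = False:
  propagation gives v2=False, v4=True; an empty clause results — contradiction.
Every branch closes, so no satisfying assignment exists.

UNSATISFIABLE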